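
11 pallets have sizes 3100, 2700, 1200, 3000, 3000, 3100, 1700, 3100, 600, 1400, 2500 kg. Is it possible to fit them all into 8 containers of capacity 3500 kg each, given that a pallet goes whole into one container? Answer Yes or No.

Total = 25400 kg; ⌈25400/3500⌉ = 8.
The bound of 8 does not rule out 8, but exhaustive search shows no assignment into 8 containers of capacity 3500 kg exists — the minimum is 9.

No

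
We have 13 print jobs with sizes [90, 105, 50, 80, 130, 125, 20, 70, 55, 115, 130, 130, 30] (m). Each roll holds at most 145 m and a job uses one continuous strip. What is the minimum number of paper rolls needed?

Total = 130 + 130 + 130 + 125 + 115 + 105 + 90 + 80 + 70 + 55 + 50 + 30 + 20 = 1130 m.
Lower bound: ⌈1130/145⌉ = 8 paper rolls.
A packing using 9 paper rolls:
  roll 1: 130 = 130
  roll 2: 130 = 130
  roll 3: 130 = 130
  roll 4: 125 + 20 = 145
  roll 5: 115 + 30 = 145
  roll 6: 105 = 105
  roll 7: 90 + 55 = 145
  roll 8: 80 + 50 = 130
  roll 9: 70 = 70
No arrangement into 8 paper rolls stays within capacity, so 9 is optimal.

9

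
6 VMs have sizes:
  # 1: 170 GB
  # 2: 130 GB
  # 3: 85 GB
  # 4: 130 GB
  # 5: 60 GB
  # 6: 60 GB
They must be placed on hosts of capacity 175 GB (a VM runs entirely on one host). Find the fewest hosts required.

5

Total = 170 + 130 + 130 + 85 + 60 + 60 = 635 GB.
Lower bound: ⌈635/175⌉ = 4 hosts.
A packing using 5 hosts:
  host 1: 170 = 170
  host 2: 130 = 130
  host 3: 130 = 130
  host 4: 85 + 60 = 145
  host 5: 60 = 60
No arrangement into 4 hosts stays within capacity, so 5 is optimal.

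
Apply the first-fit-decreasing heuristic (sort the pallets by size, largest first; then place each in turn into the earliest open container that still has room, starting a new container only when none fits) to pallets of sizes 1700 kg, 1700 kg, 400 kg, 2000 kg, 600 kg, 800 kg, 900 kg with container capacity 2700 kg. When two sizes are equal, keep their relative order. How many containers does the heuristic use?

4

Sorted descending: 2000, 1700, 1700, 900, 800, 600, 400.
  2000 → container 1 (new)  [load 2000/2700]
  1700 → container 2 (new)  [load 1700/2700]
  1700 → container 3 (new)  [load 1700/2700]
  900 → container 2  [load 2600/2700]
  800 → container 3  [load 2500/2700]
  600 → container 1  [load 2600/2700]
  400 → container 4 (new)  [load 400/2700]
4 containers opened.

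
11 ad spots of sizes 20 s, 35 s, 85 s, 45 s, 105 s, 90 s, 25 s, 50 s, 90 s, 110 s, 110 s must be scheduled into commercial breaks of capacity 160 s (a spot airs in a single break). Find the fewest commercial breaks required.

6

Total = 110 + 110 + 105 + 90 + 90 + 85 + 50 + 45 + 35 + 25 + 20 = 765 s.
Lower bound: ⌈765/160⌉ = 5 commercial breaks.
Also, 6 ad spots each exceed 80 s, and no two of those can share a break, so at least 6 commercial breaks are needed.
A packing using 6 commercial breaks:
  break 1: 110 + 50 = 160
  break 2: 110 + 45 = 155
  break 3: 105 + 35 + 20 = 160
  break 4: 90 + 25 = 115
  break 5: 90 = 90
  break 6: 85 = 85
This matches the lower bound, so 6 is optimal.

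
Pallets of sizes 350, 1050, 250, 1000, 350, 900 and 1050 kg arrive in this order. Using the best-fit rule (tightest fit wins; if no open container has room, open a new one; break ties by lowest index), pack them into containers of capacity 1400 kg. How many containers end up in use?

  350 → container 1 (new)  [load 350/1400]
  1050 → container 1  [load 1400/1400]
  250 → container 2 (new)  [load 250/1400]
  1000 → container 2  [load 1250/1400]
  350 → container 3 (new)  [load 350/1400]
  900 → container 3  [load 1250/1400]
  1050 → container 4 (new)  [load 1050/1400]
4 containers opened.

4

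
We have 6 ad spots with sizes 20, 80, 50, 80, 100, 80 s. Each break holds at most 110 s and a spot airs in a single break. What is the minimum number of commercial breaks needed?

Total = 100 + 80 + 80 + 80 + 50 + 20 = 410 s.
Lower bound: ⌈410/110⌉ = 4 commercial breaks.
A packing using 5 commercial breaks:
  break 1: 100 = 100
  break 2: 80 + 20 = 100
  break 3: 80 = 80
  break 4: 80 = 80
  break 5: 50 = 50
No arrangement into 4 commercial breaks stays within capacity, so 5 is optimal.

5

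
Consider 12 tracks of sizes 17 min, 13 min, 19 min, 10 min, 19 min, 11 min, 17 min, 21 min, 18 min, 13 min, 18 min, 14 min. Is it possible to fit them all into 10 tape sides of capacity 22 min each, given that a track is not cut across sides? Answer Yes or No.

Total = 190 min; ⌈190/22⌉ = 9.
10 tracks each exceed half the capacity and cannot share a side, forcing at least 10 tape sides.
The bound of 10 does not rule out 10, but exhaustive search shows no assignment into 10 tape sides of capacity 22 min exists — the minimum is 11.

No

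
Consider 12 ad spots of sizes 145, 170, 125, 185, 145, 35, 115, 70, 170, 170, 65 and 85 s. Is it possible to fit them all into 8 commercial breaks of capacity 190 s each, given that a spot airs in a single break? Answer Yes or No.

No

Total = 1480 s; ⌈1480/190⌉ = 8.
The bound of 8 does not rule out 8, but exhaustive search shows no assignment into 8 commercial breaks of capacity 190 s exists — the minimum is 9.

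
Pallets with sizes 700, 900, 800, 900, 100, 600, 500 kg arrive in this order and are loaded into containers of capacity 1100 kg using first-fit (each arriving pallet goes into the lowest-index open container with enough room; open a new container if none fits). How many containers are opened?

5

  700 → container 1 (new)  [load 700/1100]
  900 → container 2 (new)  [load 900/1100]
  800 → container 3 (new)  [load 800/1100]
  900 → container 4 (new)  [load 900/1100]
  100 → container 1  [load 800/1100]
  600 → container 5 (new)  [load 600/1100]
  500 → container 5  [load 1100/1100]
5 containers opened.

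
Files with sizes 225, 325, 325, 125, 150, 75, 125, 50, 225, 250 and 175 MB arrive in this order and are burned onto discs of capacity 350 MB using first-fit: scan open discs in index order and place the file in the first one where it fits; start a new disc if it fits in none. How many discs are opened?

  225 → disc 1 (new)  [load 225/350]
  325 → disc 2 (new)  [load 325/350]
  325 → disc 3 (new)  [load 325/350]
  125 → disc 1  [load 350/350]
  150 → disc 4 (new)  [load 150/350]
  75 → disc 4  [load 225/350]
  125 → disc 4  [load 350/350]
  50 → disc 5 (new)  [load 50/350]
  225 → disc 5  [load 275/350]
  250 → disc 6 (new)  [load 250/350]
  175 → disc 7 (new)  [load 175/350]
7 discs opened.

7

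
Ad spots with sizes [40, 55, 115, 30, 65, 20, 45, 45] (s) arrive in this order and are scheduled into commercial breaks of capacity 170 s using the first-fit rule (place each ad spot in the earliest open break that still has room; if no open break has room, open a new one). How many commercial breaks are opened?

3

  40 → break 1 (new)  [load 40/170]
  55 → break 1  [load 95/170]
  115 → break 2 (new)  [load 115/170]
  30 → break 1  [load 125/170]
  65 → break 3 (new)  [load 65/170]
  20 → break 1  [load 145/170]
  45 → break 2  [load 160/170]
  45 → break 3  [load 110/170]
3 commercial breaks opened.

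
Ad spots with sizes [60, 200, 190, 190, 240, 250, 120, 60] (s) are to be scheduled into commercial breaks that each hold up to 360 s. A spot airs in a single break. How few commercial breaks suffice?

5

Total = 250 + 240 + 200 + 190 + 190 + 120 + 60 + 60 = 1310 s.
Lower bound: ⌈1310/360⌉ = 4 commercial breaks.
Also, 5 ad spots each exceed 180 s, and no two of those can share a break, so at least 5 commercial breaks are needed.
A packing using 5 commercial breaks:
  break 1: 250 + 60 = 310
  break 2: 240 + 120 = 360
  break 3: 200 + 60 = 260
  break 4: 190 = 190
  break 5: 190 = 190
This matches the lower bound, so 5 is optimal.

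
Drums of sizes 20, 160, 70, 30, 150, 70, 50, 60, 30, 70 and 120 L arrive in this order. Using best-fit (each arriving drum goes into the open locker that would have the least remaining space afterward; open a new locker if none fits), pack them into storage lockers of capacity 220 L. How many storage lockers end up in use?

4

  20 → locker 1 (new)  [load 20/220]
  160 → locker 1  [load 180/220]
  70 → locker 2 (new)  [load 70/220]
  30 → locker 1  [load 210/220]
  150 → locker 2  [load 220/220]
  70 → locker 3 (new)  [load 70/220]
  50 → locker 3  [load 120/220]
  60 → locker 3  [load 180/220]
  30 → locker 3  [load 210/220]
  70 → locker 4 (new)  [load 70/220]
  120 → locker 4  [load 190/220]
4 storage lockers opened.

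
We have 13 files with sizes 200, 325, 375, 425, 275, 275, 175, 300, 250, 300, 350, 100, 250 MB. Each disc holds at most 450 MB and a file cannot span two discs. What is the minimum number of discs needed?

Total = 425 + 375 + 350 + 325 + 300 + 300 + 275 + 275 + 250 + 250 + 200 + 175 + 100 = 3600 MB.
Lower bound: ⌈3600/450⌉ = 8 discs.
Also, 10 files each exceed 225 MB, and no two of those can share a disc, so at least 10 discs are needed.
A packing using 10 discs:
  disc 1: 425 = 425
  disc 2: 375 = 375
  disc 3: 350 + 100 = 450
  disc 4: 325 = 325
  disc 5: 300 = 300
  disc 6: 300 = 300
  disc 7: 275 + 175 = 450
  disc 8: 275 = 275
  disc 9: 250 + 200 = 450
  disc 10: 250 = 250
This matches the lower bound, so 10 is optimal.

10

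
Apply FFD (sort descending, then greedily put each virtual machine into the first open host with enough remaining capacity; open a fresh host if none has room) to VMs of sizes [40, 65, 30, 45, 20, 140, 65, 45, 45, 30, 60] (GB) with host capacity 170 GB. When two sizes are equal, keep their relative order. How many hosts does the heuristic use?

4

Sorted descending: 140, 65, 65, 60, 45, 45, 45, 40, 30, 30, 20.
  140 → host 1 (new)  [load 140/170]
  65 → host 2 (new)  [load 65/170]
  65 → host 2  [load 130/170]
  60 → host 3 (new)  [load 60/170]
  45 → host 3  [load 105/170]
  45 → host 3  [load 150/170]
  45 → host 4 (new)  [load 45/170]
  40 → host 2  [load 170/170]
  30 → host 1  [load 170/170]
  30 → host 4  [load 75/170]
  20 → host 3  [load 170/170]
4 hosts opened.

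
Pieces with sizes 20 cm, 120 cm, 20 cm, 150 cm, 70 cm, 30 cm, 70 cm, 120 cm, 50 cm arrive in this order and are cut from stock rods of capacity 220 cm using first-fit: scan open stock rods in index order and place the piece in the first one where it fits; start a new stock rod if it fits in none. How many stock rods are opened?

  20 → stock rod 1 (new)  [load 20/220]
  120 → stock rod 1  [load 140/220]
  20 → stock rod 1  [load 160/220]
  150 → stock rod 2 (new)  [load 150/220]
  70 → stock rod 2  [load 220/220]
  30 → stock rod 1  [load 190/220]
  70 → stock rod 3 (new)  [load 70/220]
  120 → stock rod 3  [load 190/220]
  50 → stock rod 4 (new)  [load 50/220]
4 stock rods opened.

4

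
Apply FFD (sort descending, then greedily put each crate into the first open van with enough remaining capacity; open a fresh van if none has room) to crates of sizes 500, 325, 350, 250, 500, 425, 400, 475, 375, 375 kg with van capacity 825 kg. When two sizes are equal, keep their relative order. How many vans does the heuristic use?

5

Sorted descending: 500, 500, 475, 425, 400, 375, 375, 350, 325, 250.
  500 → van 1 (new)  [load 500/825]
  500 → van 2 (new)  [load 500/825]
  475 → van 3 (new)  [load 475/825]
  425 → van 4 (new)  [load 425/825]
  400 → van 4  [load 825/825]
  375 → van 5 (new)  [load 375/825]
  375 → van 5  [load 750/825]
  350 → van 3  [load 825/825]
  325 → van 1  [load 825/825]
  250 → van 2  [load 750/825]
5 vans opened.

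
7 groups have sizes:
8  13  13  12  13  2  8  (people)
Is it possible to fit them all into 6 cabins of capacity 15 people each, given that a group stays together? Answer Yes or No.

A valid assignment using 6 cabins:
  cabin 1: 13 + 2 = 15
  cabin 2: 13 = 13
  cabin 3: 13 = 13
  cabin 4: 12 = 12
  cabin 5: 8 = 8
  cabin 6: 8 = 8
Every load is within 15 people, so 6 cabins suffice.

Yes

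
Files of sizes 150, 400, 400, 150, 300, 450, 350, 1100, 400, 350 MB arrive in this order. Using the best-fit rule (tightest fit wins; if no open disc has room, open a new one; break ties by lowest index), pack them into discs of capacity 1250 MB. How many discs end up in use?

  150 → disc 1 (new)  [load 150/1250]
  400 → disc 1  [load 550/1250]
  400 → disc 1  [load 950/1250]
  150 → disc 1  [load 1100/1250]
  300 → disc 2 (new)  [load 300/1250]
  450 → disc 2  [load 750/1250]
  350 → disc 2  [load 1100/1250]
  1100 → disc 3 (new)  [load 1100/1250]
  400 → disc 4 (new)  [load 400/1250]
  350 → disc 4  [load 750/1250]
4 discs opened.

4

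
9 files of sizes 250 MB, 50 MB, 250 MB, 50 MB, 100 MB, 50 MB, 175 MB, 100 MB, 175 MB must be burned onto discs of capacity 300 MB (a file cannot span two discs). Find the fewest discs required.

5

Total = 250 + 250 + 175 + 175 + 100 + 100 + 50 + 50 + 50 = 1200 MB.
Lower bound: ⌈1200/300⌉ = 4 discs.
A packing using 5 discs:
  disc 1: 250 + 50 = 300
  disc 2: 250 + 50 = 300
  disc 3: 175 + 100 = 275
  disc 4: 175 + 100 = 275
  disc 5: 50 = 50
No arrangement into 4 discs stays within capacity, so 5 is optimal.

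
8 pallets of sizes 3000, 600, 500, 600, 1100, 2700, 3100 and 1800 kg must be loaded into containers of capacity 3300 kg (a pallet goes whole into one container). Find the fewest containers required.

5

Total = 3100 + 3000 + 2700 + 1800 + 1100 + 600 + 600 + 500 = 13400 kg.
Lower bound: ⌈13400/3300⌉ = 5 containers.
A packing using 5 containers:
  container 1: 3100 = 3100
  container 2: 3000 = 3000
  container 3: 2700 + 600 = 3300
  container 4: 1800 + 1100 = 2900
  container 5: 600 + 500 = 1100
This matches the lower bound, so 5 is optimal.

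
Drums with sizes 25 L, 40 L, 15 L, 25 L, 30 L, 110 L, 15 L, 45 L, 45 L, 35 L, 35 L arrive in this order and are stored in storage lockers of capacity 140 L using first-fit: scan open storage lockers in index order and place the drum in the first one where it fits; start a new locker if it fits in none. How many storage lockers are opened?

4

  25 → locker 1 (new)  [load 25/140]
  40 → locker 1  [load 65/140]
  15 → locker 1  [load 80/140]
  25 → locker 1  [load 105/140]
  30 → locker 1  [load 135/140]
  110 → locker 2 (new)  [load 110/140]
  15 → locker 2  [load 125/140]
  45 → locker 3 (new)  [load 45/140]
  45 → locker 3  [load 90/140]
  35 → locker 3  [load 125/140]
  35 → locker 4 (new)  [load 35/140]
4 storage lockers opened.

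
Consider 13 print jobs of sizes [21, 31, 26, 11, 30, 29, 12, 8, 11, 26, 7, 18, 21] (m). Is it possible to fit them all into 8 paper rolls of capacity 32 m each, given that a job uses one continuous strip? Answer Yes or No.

No

Total = 251 m; ⌈251/32⌉ = 8.
The bound of 8 does not rule out 8, but exhaustive search shows no assignment into 8 paper rolls of capacity 32 m exists — the minimum is 9.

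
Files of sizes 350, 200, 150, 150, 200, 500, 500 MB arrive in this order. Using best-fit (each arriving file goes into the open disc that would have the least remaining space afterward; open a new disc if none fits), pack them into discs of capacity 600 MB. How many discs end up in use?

4

  350 → disc 1 (new)  [load 350/600]
  200 → disc 1  [load 550/600]
  150 → disc 2 (new)  [load 150/600]
  150 → disc 2  [load 300/600]
  200 → disc 2  [load 500/600]
  500 → disc 3 (new)  [load 500/600]
  500 → disc 4 (new)  [load 500/600]
4 discs opened.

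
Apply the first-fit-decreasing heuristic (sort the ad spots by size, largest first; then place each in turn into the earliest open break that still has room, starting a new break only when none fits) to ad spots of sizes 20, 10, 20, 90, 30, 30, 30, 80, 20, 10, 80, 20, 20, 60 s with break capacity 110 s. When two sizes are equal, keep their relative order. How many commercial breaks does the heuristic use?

5

Sorted descending: 90, 80, 80, 60, 30, 30, 30, 20, 20, 20, 20, 20, 10, 10.
  90 → break 1 (new)  [load 90/110]
  80 → break 2 (new)  [load 80/110]
  80 → break 3 (new)  [load 80/110]
  60 → break 4 (new)  [load 60/110]
  30 → break 2  [load 110/110]
  30 → break 3  [load 110/110]
  30 → break 4  [load 90/110]
  20 → break 1  [load 110/110]
  20 → break 4  [load 110/110]
  20 → break 5 (new)  [load 20/110]
  20 → break 5  [load 40/110]
  20 → break 5  [load 60/110]
  10 → break 5  [load 70/110]
  10 → break 5  [load 80/110]
5 commercial breaks opened.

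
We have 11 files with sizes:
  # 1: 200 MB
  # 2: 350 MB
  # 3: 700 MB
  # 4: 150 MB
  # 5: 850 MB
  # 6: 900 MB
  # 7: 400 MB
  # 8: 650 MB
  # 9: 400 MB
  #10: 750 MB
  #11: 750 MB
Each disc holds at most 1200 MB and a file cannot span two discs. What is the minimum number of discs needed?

Total = 900 + 850 + 750 + 750 + 700 + 650 + 400 + 400 + 350 + 200 + 150 = 6100 MB.
Lower bound: ⌈6100/1200⌉ = 6 discs.
A packing using 6 discs:
  disc 1: 900 + 200 = 1100
  disc 2: 850 + 350 = 1200
  disc 3: 750 + 400 = 1150
  disc 4: 750 + 400 = 1150
  disc 5: 700 + 150 = 850
  disc 6: 650 = 650
This matches the lower bound, so 6 is optimal.

6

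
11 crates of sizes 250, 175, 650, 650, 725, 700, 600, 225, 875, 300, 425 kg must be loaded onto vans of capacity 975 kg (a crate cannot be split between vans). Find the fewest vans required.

Total = 875 + 725 + 700 + 650 + 650 + 600 + 425 + 300 + 250 + 225 + 175 = 5575 kg.
Lower bound: ⌈5575/975⌉ = 6 vans.
A packing using 7 vans:
  van 1: 875 = 875
  van 2: 725 + 250 = 975
  van 3: 700 + 225 = 925
  van 4: 650 + 300 = 950
  van 5: 650 + 175 = 825
  van 6: 600 = 600
  van 7: 425 = 425
No arrangement into 6 vans stays within capacity, so 7 is optimal.

7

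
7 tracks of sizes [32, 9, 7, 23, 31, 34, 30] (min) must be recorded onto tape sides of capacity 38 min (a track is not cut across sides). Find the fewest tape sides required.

5

Total = 34 + 32 + 31 + 30 + 23 + 9 + 7 = 166 min.
Lower bound: ⌈166/38⌉ = 5 tape sides.
A packing using 5 tape sides:
  side 1: 34 = 34
  side 2: 32 = 32
  side 3: 31 + 7 = 38
  side 4: 30 = 30
  side 5: 23 + 9 = 32
This matches the lower bound, so 5 is optimal.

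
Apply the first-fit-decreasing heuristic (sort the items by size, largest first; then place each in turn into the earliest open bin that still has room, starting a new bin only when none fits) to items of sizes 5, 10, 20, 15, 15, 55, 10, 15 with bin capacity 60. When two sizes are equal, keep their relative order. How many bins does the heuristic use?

3

Sorted descending: 55, 20, 15, 15, 15, 10, 10, 5.
  55 → bin 1 (new)  [load 55/60]
  20 → bin 2 (new)  [load 20/60]
  15 → bin 2  [load 35/60]
  15 → bin 2  [load 50/60]
  15 → bin 3 (new)  [load 15/60]
  10 → bin 2  [load 60/60]
  10 → bin 3  [load 25/60]
  5 → bin 1  [load 60/60]
3 bins opened.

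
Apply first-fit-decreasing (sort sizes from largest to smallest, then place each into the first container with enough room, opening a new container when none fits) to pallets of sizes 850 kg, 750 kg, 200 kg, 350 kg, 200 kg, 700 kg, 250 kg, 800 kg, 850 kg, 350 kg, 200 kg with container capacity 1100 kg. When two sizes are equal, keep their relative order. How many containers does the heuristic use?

6

Sorted descending: 850, 850, 800, 750, 700, 350, 350, 250, 200, 200, 200.
  850 → container 1 (new)  [load 850/1100]
  850 → container 2 (new)  [load 850/1100]
  800 → container 3 (new)  [load 800/1100]
  750 → container 4 (new)  [load 750/1100]
  700 → container 5 (new)  [load 700/1100]
  350 → container 4  [load 1100/1100]
  350 → container 5  [load 1050/1100]
  250 → container 1  [load 1100/1100]
  200 → container 2  [load 1050/1100]
  200 → container 3  [load 1000/1100]
  200 → container 6 (new)  [load 200/1100]
6 containers opened.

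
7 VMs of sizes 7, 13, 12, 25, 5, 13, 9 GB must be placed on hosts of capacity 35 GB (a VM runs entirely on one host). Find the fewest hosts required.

3

Total = 25 + 13 + 13 + 12 + 9 + 7 + 5 = 84 GB.
Lower bound: ⌈84/35⌉ = 3 hosts.
A packing using 3 hosts:
  host 1: 25 + 9 = 34
  host 2: 13 + 13 + 7 = 33
  host 3: 12 + 5 = 17
This matches the lower bound, so 3 is optimal.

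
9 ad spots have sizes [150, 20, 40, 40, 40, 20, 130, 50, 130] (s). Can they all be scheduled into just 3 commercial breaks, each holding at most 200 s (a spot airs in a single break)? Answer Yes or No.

Total = 620 s; ⌈620/200⌉ = 4.
At least 4 commercial breaks are required, but only 3 are allowed.

No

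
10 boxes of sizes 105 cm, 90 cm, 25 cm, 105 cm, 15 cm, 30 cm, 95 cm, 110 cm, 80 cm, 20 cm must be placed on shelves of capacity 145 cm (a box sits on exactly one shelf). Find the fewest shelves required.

Total = 110 + 105 + 105 + 95 + 90 + 80 + 30 + 25 + 20 + 15 = 675 cm.
Lower bound: ⌈675/145⌉ = 5 shelves.
Also, 6 boxes each exceed 145/2 cm, and no two of those can share a shelf, so at least 6 shelves are needed.
A packing using 6 shelves:
  shelf 1: 110 + 30 = 140
  shelf 2: 105 + 25 + 15 = 145
  shelf 3: 105 + 20 = 125
  shelf 4: 95 = 95
  shelf 5: 90 = 90
  shelf 6: 80 = 80
This matches the lower bound, so 6 is optimal.

6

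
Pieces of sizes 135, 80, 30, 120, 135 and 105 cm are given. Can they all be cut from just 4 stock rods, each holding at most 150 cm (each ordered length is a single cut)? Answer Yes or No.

No

Total = 605 cm; ⌈605/150⌉ = 5.
At least 5 stock rods are required, but only 4 are allowed.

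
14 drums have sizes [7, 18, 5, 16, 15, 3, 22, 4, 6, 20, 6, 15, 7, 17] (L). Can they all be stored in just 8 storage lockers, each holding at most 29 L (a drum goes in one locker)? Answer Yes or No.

Yes

A valid assignment using 7 storage lockers:
  locker 1: 22 + 7 = 29
  locker 2: 20 + 7 = 27
  locker 3: 18 + 6 + 5 = 29
  locker 4: 17 + 6 + 4 = 27
  locker 5: 16 + 3 = 19
  locker 6: 15 = 15
  locker 7: 15 = 15
That uses only 7 ≤ 8, so 8 storage lockers are enough.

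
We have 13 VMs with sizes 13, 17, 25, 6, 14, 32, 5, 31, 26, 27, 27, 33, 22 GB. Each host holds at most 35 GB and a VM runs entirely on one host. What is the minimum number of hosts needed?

9

Total = 33 + 32 + 31 + 27 + 27 + 26 + 25 + 22 + 17 + 14 + 13 + 6 + 5 = 278 GB.
Lower bound: ⌈278/35⌉ = 8 hosts.
A packing using 9 hosts:
  host 1: 33 = 33
  host 2: 32 = 32
  host 3: 31 = 31
  host 4: 27 + 6 = 33
  host 5: 27 + 5 = 32
  host 6: 26 = 26
  host 7: 25 = 25
  host 8: 22 + 13 = 35
  host 9: 17 + 14 = 31
No arrangement into 8 hosts stays within capacity, so 9 is optimal.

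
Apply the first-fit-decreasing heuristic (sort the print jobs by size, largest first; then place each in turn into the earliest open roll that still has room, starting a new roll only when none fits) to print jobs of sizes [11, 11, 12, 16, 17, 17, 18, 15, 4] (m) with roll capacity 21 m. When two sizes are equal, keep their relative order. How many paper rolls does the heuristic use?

Sorted descending: 18, 17, 17, 16, 15, 12, 11, 11, 4.
  18 → roll 1 (new)  [load 18/21]
  17 → roll 2 (new)  [load 17/21]
  17 → roll 3 (new)  [load 17/21]
  16 → roll 4 (new)  [load 16/21]
  15 → roll 5 (new)  [load 15/21]
  12 → roll 6 (new)  [load 12/21]
  11 → roll 7 (new)  [load 11/21]
  11 → roll 8 (new)  [load 11/21]
  4 → roll 2  [load 21/21]
8 paper rolls opened.

8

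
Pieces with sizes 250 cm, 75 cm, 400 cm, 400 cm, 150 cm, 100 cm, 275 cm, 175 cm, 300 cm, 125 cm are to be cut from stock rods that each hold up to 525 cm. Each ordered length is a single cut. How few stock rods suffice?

Total = 400 + 400 + 300 + 275 + 250 + 175 + 150 + 125 + 100 + 75 = 2250 cm.
Lower bound: ⌈2250/525⌉ = 5 stock rods.
A packing using 5 stock rods:
  stock rod 1: 400 + 125 = 525
  stock rod 2: 400 + 100 = 500
  stock rod 3: 300 + 175 = 475
  stock rod 4: 275 + 250 = 525
  stock rod 5: 150 + 75 = 225
This matches the lower bound, so 5 is optimal.

5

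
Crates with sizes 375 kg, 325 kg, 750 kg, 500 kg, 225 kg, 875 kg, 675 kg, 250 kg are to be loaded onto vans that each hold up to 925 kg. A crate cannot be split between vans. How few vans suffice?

5

Total = 875 + 750 + 675 + 500 + 375 + 325 + 250 + 225 = 3975 kg.
Lower bound: ⌈3975/925⌉ = 5 vans.
A packing using 5 vans:
  van 1: 875 = 875
  van 2: 750 = 750
  van 3: 675 + 250 = 925
  van 4: 500 + 375 = 875
  van 5: 325 + 225 = 550
This matches the lower bound, so 5 is optimal.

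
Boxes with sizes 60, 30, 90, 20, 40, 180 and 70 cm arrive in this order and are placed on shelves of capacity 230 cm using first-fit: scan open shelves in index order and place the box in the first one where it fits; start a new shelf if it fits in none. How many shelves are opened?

3

  60 → shelf 1 (new)  [load 60/230]
  30 → shelf 1  [load 90/230]
  90 → shelf 1  [load 180/230]
  20 → shelf 1  [load 200/230]
  40 → shelf 2 (new)  [load 40/230]
  180 → shelf 2  [load 220/230]
  70 → shelf 3 (new)  [load 70/230]
3 shelves opened.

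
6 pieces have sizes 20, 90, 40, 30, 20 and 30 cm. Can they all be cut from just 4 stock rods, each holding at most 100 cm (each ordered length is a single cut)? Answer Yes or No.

A valid assignment using 3 stock rods:
  stock rod 1: 90 = 90
  stock rod 2: 40 + 30 + 30 = 100
  stock rod 3: 20 + 20 = 40
That uses only 3 ≤ 4, so 4 stock rods are enough.

Yes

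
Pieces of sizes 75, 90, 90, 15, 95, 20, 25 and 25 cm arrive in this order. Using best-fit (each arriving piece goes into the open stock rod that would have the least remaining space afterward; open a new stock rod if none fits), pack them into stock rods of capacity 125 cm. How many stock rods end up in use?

  75 → stock rod 1 (new)  [load 75/125]
  90 → stock rod 2 (new)  [load 90/125]
  90 → stock rod 3 (new)  [load 90/125]
  15 → stock rod 2  [load 105/125]
  95 → stock rod 4 (new)  [load 95/125]
  20 → stock rod 2  [load 125/125]
  25 → stock rod 4  [load 120/125]
  25 → stock rod 3  [load 115/125]
4 stock rods opened.

4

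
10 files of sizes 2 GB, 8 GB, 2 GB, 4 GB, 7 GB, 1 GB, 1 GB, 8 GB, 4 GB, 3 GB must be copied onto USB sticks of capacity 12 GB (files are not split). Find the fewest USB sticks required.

Total = 8 + 8 + 7 + 4 + 4 + 3 + 2 + 2 + 1 + 1 = 40 GB.
Lower bound: ⌈40/12⌉ = 4 USB sticks.
A packing using 4 USB sticks:
  USB stick 1: 8 + 4 = 12
  USB stick 2: 8 + 4 = 12
  USB stick 3: 7 + 3 + 2 = 12
  USB stick 4: 2 + 1 + 1 = 4
This matches the lower bound, so 4 is optimal.

4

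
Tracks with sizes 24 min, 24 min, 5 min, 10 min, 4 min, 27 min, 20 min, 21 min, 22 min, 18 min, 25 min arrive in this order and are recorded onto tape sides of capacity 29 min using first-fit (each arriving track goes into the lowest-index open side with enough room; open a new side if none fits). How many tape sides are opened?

  24 → side 1 (new)  [load 24/29]
  24 → side 2 (new)  [load 24/29]
  5 → side 1  [load 29/29]
  10 → side 3 (new)  [load 10/29]
  4 → side 2  [load 28/29]
  27 → side 4 (new)  [load 27/29]
  20 → side 5 (new)  [load 20/29]
  21 → side 6 (new)  [load 21/29]
  22 → side 7 (new)  [load 22/29]
  18 → side 3  [load 28/29]
  25 → side 8 (new)  [load 25/29]
8 tape sides opened.

8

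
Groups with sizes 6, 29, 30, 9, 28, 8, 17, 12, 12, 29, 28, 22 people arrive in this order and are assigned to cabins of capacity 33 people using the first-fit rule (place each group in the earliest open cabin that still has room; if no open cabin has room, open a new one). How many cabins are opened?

9

  6 → cabin 1 (new)  [load 6/33]
  29 → cabin 2 (new)  [load 29/33]
  30 → cabin 3 (new)  [load 30/33]
  9 → cabin 1  [load 15/33]
  28 → cabin 4 (new)  [load 28/33]
  8 → cabin 1  [load 23/33]
  17 → cabin 5 (new)  [load 17/33]
  12 → cabin 5  [load 29/33]
  12 → cabin 6 (new)  [load 12/33]
  29 → cabin 7 (new)  [load 29/33]
  28 → cabin 8 (new)  [load 28/33]
  22 → cabin 9 (new)  [load 22/33]
9 cabins opened.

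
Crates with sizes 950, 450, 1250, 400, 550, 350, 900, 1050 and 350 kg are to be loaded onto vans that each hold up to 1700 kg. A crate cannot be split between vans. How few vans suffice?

Total = 1250 + 1050 + 950 + 900 + 550 + 450 + 400 + 350 + 350 = 6250 kg.
Lower bound: ⌈6250/1700⌉ = 4 vans.
A packing using 4 vans:
  van 1: 1250 + 450 = 1700
  van 2: 1050 + 550 = 1600
  van 3: 950 + 400 + 350 = 1700
  van 4: 900 + 350 = 1250
This matches the lower bound, so 4 is optimal.

4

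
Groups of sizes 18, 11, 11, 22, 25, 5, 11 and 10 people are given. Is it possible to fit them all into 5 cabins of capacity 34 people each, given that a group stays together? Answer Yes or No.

Yes

A valid assignment using 4 cabins:
  cabin 1: 25 + 5 = 30
  cabin 2: 22 + 11 = 33
  cabin 3: 18 + 11 = 29
  cabin 4: 11 + 10 = 21
That uses only 4 ≤ 5, so 5 cabins are enough.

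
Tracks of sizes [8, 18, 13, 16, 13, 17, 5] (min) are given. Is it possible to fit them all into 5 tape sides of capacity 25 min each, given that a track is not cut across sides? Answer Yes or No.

Yes

A valid assignment using 5 tape sides:
  side 1: 18 + 5 = 23
  side 2: 17 + 8 = 25
  side 3: 16 = 16
  side 4: 13 = 13
  side 5: 13 = 13
Every load is within 25 min, so 5 tape sides suffice.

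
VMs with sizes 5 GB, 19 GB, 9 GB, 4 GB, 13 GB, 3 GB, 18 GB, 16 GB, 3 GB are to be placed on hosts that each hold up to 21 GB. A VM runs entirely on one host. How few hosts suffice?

Total = 19 + 18 + 16 + 13 + 9 + 5 + 4 + 3 + 3 = 90 GB.
Lower bound: ⌈90/21⌉ = 5 hosts.
A packing using 5 hosts:
  host 1: 19 = 19
  host 2: 18 + 3 = 21
  host 3: 16 + 5 = 21
  host 4: 13 + 4 + 3 = 20
  host 5: 9 = 9
This matches the lower bound, so 5 is optimal.

5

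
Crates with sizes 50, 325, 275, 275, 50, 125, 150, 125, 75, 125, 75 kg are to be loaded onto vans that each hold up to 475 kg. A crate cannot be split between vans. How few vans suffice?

Total = 325 + 275 + 275 + 150 + 125 + 125 + 125 + 75 + 75 + 50 + 50 = 1650 kg.
Lower bound: ⌈1650/475⌉ = 4 vans.
A packing using 4 vans:
  van 1: 325 + 150 = 475
  van 2: 275 + 125 + 75 = 475
  van 3: 275 + 125 + 75 = 475
  van 4: 125 + 50 + 50 = 225
This matches the lower bound, so 4 is optimal.

4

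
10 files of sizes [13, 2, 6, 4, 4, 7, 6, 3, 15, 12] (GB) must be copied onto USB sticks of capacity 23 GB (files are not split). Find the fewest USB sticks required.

Total = 15 + 13 + 12 + 7 + 6 + 6 + 4 + 4 + 3 + 2 = 72 GB.
Lower bound: ⌈72/23⌉ = 4 USB sticks.
A packing using 4 USB sticks:
  USB stick 1: 15 + 7 = 22
  USB stick 2: 13 + 6 + 4 = 23
  USB stick 3: 12 + 6 + 4 = 22
  USB stick 4: 3 + 2 = 5
This matches the lower bound, so 4 is optimal.

4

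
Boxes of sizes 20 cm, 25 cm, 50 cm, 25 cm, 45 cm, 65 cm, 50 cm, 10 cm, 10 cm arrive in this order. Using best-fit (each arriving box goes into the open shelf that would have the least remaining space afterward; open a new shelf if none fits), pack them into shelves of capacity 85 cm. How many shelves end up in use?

5

  20 → shelf 1 (new)  [load 20/85]
  25 → shelf 1  [load 45/85]
  50 → shelf 2 (new)  [load 50/85]
  25 → shelf 2  [load 75/85]
  45 → shelf 3 (new)  [load 45/85]
  65 → shelf 4 (new)  [load 65/85]
  50 → shelf 5 (new)  [load 50/85]
  10 → shelf 2  [load 85/85]
  10 → shelf 4  [load 75/85]
5 shelves opened.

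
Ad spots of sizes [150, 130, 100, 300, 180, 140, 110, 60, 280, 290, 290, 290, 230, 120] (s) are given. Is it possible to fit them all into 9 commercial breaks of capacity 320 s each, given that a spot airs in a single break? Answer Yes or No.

No

Total = 2670 s; ⌈2670/320⌉ = 9.
The bound of 9 does not rule out 9, but exhaustive search shows no assignment into 9 commercial breaks of capacity 320 s exists — the minimum is 10.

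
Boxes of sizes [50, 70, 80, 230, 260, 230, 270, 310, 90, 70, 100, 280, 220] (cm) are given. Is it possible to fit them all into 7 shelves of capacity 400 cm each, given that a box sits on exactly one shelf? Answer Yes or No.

Yes

A valid assignment using 7 shelves:
  shelf 1: 310 + 90 = 400
  shelf 2: 280 + 100 = 380
  shelf 3: 270 + 80 + 50 = 400
  shelf 4: 260 + 70 + 70 = 400
  shelf 5: 230 = 230
  shelf 6: 230 = 230
  shelf 7: 220 = 220
Every load is within 400 cm, so 7 shelves suffice.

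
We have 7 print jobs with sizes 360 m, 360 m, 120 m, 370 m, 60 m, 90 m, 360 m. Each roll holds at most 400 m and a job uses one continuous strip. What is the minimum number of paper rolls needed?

Total = 370 + 360 + 360 + 360 + 120 + 90 + 60 = 1720 m.
Lower bound: ⌈1720/400⌉ = 5 paper rolls.
A packing using 5 paper rolls:
  roll 1: 370 = 370
  roll 2: 360 = 360
  roll 3: 360 = 360
  roll 4: 360 = 360
  roll 5: 120 + 90 + 60 = 270
This matches the lower bound, so 5 is optimal.

5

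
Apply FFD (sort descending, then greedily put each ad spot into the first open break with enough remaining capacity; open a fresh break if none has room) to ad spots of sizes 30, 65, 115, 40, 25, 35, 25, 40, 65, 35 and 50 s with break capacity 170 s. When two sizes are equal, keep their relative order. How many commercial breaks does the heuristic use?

4

Sorted descending: 115, 65, 65, 50, 40, 40, 35, 35, 30, 25, 25.
  115 → break 1 (new)  [load 115/170]
  65 → break 2 (new)  [load 65/170]
  65 → break 2  [load 130/170]
  50 → break 1  [load 165/170]
  40 → break 2  [load 170/170]
  40 → break 3 (new)  [load 40/170]
  35 → break 3  [load 75/170]
  35 → break 3  [load 110/170]
  30 → break 3  [load 140/170]
  25 → break 3  [load 165/170]
  25 → break 4 (new)  [load 25/170]
4 commercial breaks opened.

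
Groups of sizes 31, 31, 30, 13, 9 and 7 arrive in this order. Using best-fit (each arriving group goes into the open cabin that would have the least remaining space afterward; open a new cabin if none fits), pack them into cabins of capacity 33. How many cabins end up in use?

  31 → cabin 1 (new)  [load 31/33]
  31 → cabin 2 (new)  [load 31/33]
  30 → cabin 3 (new)  [load 30/33]
  13 → cabin 4 (new)  [load 13/33]
  9 → cabin 4  [load 22/33]
  7 → cabin 4  [load 29/33]
4 cabins opened.

4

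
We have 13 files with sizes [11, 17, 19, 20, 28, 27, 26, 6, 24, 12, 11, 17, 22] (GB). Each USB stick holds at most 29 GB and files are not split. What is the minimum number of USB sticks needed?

10

Total = 28 + 27 + 26 + 24 + 22 + 20 + 19 + 17 + 17 + 12 + 11 + 11 + 6 = 240 GB.
Lower bound: ⌈240/29⌉ = 9 USB sticks.
A packing using 10 USB sticks:
  USB stick 1: 28 = 28
  USB stick 2: 27 = 27
  USB stick 3: 26 = 26
  USB stick 4: 24 = 24
  USB stick 5: 22 + 6 = 28
  USB stick 6: 20 = 20
  USB stick 7: 19 = 19
  USB stick 8: 17 + 12 = 29
  USB stick 9: 17 + 11 = 28
  USB stick 10: 11 = 11
No arrangement into 9 USB sticks stays within capacity, so 10 is optimal.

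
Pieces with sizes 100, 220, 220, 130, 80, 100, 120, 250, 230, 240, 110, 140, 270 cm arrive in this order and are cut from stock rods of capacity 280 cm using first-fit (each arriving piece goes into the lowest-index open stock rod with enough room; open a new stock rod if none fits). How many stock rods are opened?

  100 → stock rod 1 (new)  [load 100/280]
  220 → stock rod 2 (new)  [load 220/280]
  220 → stock rod 3 (new)  [load 220/280]
  130 → stock rod 1  [load 230/280]
  80 → stock rod 4 (new)  [load 80/280]
  100 → stock rod 4  [load 180/280]
  120 → stock rod 5 (new)  [load 120/280]
  250 → stock rod 6 (new)  [load 250/280]
  230 → stock rod 7 (new)  [load 230/280]
  240 → stock rod 8 (new)  [load 240/280]
  110 → stock rod 5  [load 230/280]
  140 → stock rod 9 (new)  [load 140/280]
  270 → stock rod 10 (new)  [load 270/280]
10 stock rods opened.

10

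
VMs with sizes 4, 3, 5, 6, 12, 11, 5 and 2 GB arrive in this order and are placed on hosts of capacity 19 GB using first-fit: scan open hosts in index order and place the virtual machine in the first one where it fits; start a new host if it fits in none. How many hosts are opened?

3

  4 → host 1 (new)  [load 4/19]
  3 → host 1  [load 7/19]
  5 → host 1  [load 12/19]
  6 → host 1  [load 18/19]
  12 → host 2 (new)  [load 12/19]
  11 → host 3 (new)  [load 11/19]
  5 → host 2  [load 17/19]
  2 → host 2  [load 19/19]
3 hosts opened.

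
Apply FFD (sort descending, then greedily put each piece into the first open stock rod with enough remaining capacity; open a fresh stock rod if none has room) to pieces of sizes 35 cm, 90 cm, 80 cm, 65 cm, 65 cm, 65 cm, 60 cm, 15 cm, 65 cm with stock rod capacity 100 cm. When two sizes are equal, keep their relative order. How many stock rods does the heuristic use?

7

Sorted descending: 90, 80, 65, 65, 65, 65, 60, 35, 15.
  90 → stock rod 1 (new)  [load 90/100]
  80 → stock rod 2 (new)  [load 80/100]
  65 → stock rod 3 (new)  [load 65/100]
  65 → stock rod 4 (new)  [load 65/100]
  65 → stock rod 5 (new)  [load 65/100]
  65 → stock rod 6 (new)  [load 65/100]
  60 → stock rod 7 (new)  [load 60/100]
  35 → stock rod 3  [load 100/100]
  15 → stock rod 2  [load 95/100]
7 stock rods opened.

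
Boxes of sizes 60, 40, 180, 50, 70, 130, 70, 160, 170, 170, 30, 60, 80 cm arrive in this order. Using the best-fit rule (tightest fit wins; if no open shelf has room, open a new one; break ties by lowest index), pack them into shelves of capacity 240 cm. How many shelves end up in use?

  60 → shelf 1 (new)  [load 60/240]
  40 → shelf 1  [load 100/240]
  180 → shelf 2 (new)  [load 180/240]
  50 → shelf 2  [load 230/240]
  70 → shelf 1  [load 170/240]
  130 → shelf 3 (new)  [load 130/240]
  70 → shelf 1  [load 240/240]
  160 → shelf 4 (new)  [load 160/240]
  170 → shelf 5 (new)  [load 170/240]
  170 → shelf 6 (new)  [load 170/240]
  30 → shelf 5  [load 200/240]
  60 → shelf 6  [load 230/240]
  80 → shelf 4  [load 240/240]
6 shelves opened.

6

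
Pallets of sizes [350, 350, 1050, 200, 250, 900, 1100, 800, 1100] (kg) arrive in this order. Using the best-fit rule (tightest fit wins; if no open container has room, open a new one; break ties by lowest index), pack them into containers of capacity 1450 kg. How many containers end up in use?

6

  350 → container 1 (new)  [load 350/1450]
  350 → container 1  [load 700/1450]
  1050 → container 2 (new)  [load 1050/1450]
  200 → container 2  [load 1250/1450]
  250 → container 1  [load 950/1450]
  900 → container 3 (new)  [load 900/1450]
  1100 → container 4 (new)  [load 1100/1450]
  800 → container 5 (new)  [load 800/1450]
  1100 → container 6 (new)  [load 1100/1450]
6 containers opened.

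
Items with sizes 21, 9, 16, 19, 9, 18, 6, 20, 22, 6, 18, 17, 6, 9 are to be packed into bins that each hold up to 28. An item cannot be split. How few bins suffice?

8

Total = 22 + 21 + 20 + 19 + 18 + 18 + 17 + 16 + 9 + 9 + 9 + 6 + 6 + 6 = 196.
Lower bound: ⌈196/28⌉ = 7 bins.
Also, 8 items each exceed 14, and no two of those can share a bin, so at least 8 bins are needed.
A packing using 8 bins:
  bin 1: 22 + 6 = 28
  bin 2: 21 + 6 = 27
  bin 3: 20 + 6 = 26
  bin 4: 19 + 9 = 28
  bin 5: 18 + 9 = 27
  bin 6: 18 + 9 = 27
  bin 7: 17 = 17
  bin 8: 16 = 16
This matches the lower bound, so 8 is optimal.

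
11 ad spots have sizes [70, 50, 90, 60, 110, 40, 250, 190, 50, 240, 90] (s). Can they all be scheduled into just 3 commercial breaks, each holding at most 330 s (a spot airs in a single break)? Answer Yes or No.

Total = 1240 s; ⌈1240/330⌉ = 4.
At least 4 commercial breaks are required, but only 3 are allowed.

No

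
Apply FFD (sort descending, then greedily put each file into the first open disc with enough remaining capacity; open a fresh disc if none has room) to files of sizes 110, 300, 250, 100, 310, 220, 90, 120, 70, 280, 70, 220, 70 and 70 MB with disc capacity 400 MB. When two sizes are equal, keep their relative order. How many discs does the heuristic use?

Sorted descending: 310, 300, 280, 250, 220, 220, 120, 110, 100, 90, 70, 70, 70, 70.
  310 → disc 1 (new)  [load 310/400]
  300 → disc 2 (new)  [load 300/400]
  280 → disc 3 (new)  [load 280/400]
  250 → disc 4 (new)  [load 250/400]
  220 → disc 5 (new)  [load 220/400]
  220 → disc 6 (new)  [load 220/400]
  120 → disc 3  [load 400/400]
  110 → disc 4  [load 360/400]
  100 → disc 2  [load 400/400]
  90 → disc 1  [load 400/400]
  70 → disc 5  [load 290/400]
  70 → disc 5  [load 360/400]
  70 → disc 6  [load 290/400]
  70 → disc 6  [load 360/400]
6 discs opened.

6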